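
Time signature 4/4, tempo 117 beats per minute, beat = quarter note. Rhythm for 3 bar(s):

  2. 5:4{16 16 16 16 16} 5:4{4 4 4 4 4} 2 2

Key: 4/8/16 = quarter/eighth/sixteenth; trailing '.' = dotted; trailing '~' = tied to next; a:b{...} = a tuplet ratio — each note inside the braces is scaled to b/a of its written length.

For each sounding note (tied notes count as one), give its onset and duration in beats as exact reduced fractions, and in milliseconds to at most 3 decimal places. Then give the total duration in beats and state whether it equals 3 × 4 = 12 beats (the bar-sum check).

1) 0.0ms=0b +1538.462ms=3b
2) 1538.462ms=3b +102.564ms=1/5b
3) 1641.026ms=16/5b +102.564ms=1/5b
4) 1743.59ms=17/5b +102.564ms=1/5b
5) 1846.154ms=18/5b +102.564ms=1/5b
6) 1948.718ms=19/5b +102.564ms=1/5b
7) 2051.282ms=4b +410.256ms=4/5b
8) 2461.538ms=24/5b +410.256ms=4/5b
9) 2871.795ms=28/5b +410.256ms=4/5b
10) 3282.051ms=32/5b +410.256ms=4/5b
11) 3692.308ms=36/5b +410.256ms=4/5b
12) 4102.564ms=8b +1025.641ms=2b
13) 5128.205ms=10b +1025.641ms=2b
Σ=12b of 12 (117bpm 4/4) — PASS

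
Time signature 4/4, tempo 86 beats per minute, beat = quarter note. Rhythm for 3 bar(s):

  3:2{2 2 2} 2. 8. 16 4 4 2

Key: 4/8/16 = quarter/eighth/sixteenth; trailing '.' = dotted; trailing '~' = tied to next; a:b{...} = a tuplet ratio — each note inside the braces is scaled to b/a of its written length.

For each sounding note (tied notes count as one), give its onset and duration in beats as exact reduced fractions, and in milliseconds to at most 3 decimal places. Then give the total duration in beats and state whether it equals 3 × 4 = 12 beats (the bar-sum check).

1) 0.0ms=0b +930.233ms=4/3b
2) 930.233ms=4/3b +930.233ms=4/3b
3) 1860.465ms=8/3b +930.233ms=4/3b
4) 2790.698ms=4b +2093.023ms=3b
5) 4883.721ms=7b +523.256ms=3/4b
6) 5406.977ms=31/4b +174.419ms=1/4b
7) 5581.395ms=8b +697.674ms=1b
8) 6279.07ms=9b +697.674ms=1b
9) 6976.744ms=10b +1395.349ms=2b
Σ=12b of 12 (86bpm 4/4) — PASS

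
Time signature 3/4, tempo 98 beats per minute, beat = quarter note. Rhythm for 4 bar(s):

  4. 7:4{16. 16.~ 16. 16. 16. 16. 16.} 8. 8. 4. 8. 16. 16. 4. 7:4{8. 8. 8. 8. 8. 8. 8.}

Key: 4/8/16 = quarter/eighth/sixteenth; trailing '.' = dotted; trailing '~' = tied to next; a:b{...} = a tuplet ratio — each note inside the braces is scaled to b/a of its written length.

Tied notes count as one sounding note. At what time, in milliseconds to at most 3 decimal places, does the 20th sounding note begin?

1. 0.0ms @ 0 + 918.367ms (3/2)
2. 918.367ms @ 3/2 + 131.195ms (3/14)
3. 1049.563ms @ 12/7 + 262.391ms (3/7)
4. 1311.953ms @ 15/7 + 131.195ms (3/14)
5. 1443.149ms @ 33/14 + 131.195ms (3/14)
6. 1574.344ms @ 18/7 + 131.195ms (3/14)
7. 1705.539ms @ 39/14 + 131.195ms (3/14)
8. 1836.735ms @ 3 + 459.184ms (3/4)
9. 2295.918ms @ 15/4 + 459.184ms (3/4)
10. 2755.102ms @ 9/2 + 918.367ms (3/2)
11. 3673.469ms @ 6 + 459.184ms (3/4)
12. 4132.653ms @ 27/4 + 229.592ms (3/8)
13. 4362.245ms @ 57/8 + 229.592ms (3/8)
14. 4591.837ms @ 15/2 + 918.367ms (3/2)
15. 5510.204ms @ 9 + 262.391ms (3/7)
16. 5772.595ms @ 66/7 + 262.391ms (3/7)
17. 6034.985ms @ 69/7 + 262.391ms (3/7)
18. 6297.376ms @ 72/7 + 262.391ms (3/7)
19. 6559.767ms @ 75/7 + 262.391ms (3/7)
20. 6822.157ms @ 78/7 + 262.391ms (3/7)
21. 7084.548ms @ 81/7 + 262.391ms (3/7)

note 20 onset = 78/7b = 6822.157ms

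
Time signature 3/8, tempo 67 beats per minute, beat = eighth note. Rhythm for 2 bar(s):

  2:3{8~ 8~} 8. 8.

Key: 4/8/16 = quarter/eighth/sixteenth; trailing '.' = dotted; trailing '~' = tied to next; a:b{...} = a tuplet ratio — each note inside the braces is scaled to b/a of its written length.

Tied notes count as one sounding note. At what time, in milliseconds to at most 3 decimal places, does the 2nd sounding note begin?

note 2 onset = 9/2b = 4029.851ms

1. 0.0ms @ 0 + 4029.851ms (9/2)
2. 4029.851ms @ 9/2 + 1343.284ms (3/2)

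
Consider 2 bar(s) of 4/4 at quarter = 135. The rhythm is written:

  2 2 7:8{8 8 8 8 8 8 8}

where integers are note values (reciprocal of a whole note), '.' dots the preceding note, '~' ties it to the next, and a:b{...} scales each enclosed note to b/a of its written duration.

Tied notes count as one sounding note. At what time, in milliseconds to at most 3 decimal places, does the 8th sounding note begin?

1. 0.0ms @ 0 + 888.889ms (2)
2. 888.889ms @ 2 + 888.889ms (2)
3. 1777.778ms @ 4 + 253.968ms (4/7)
4. 2031.746ms @ 32/7 + 253.968ms (4/7)
5. 2285.714ms @ 36/7 + 253.968ms (4/7)
6. 2539.683ms @ 40/7 + 253.968ms (4/7)
7. 2793.651ms @ 44/7 + 253.968ms (4/7)
8. 3047.619ms @ 48/7 + 253.968ms (4/7)
9. 3301.587ms @ 52/7 + 253.968ms (4/7)

note 8 onset = 48/7b = 3047.619ms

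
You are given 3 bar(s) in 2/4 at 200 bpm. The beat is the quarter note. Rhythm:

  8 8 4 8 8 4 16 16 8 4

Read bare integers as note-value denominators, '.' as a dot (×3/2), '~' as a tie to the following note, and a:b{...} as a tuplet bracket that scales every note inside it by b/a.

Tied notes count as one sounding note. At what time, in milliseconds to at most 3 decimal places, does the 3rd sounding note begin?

note 3 onset = 1b = 300.0ms

1. 0.0ms @ 0 + 150.0ms (1/2)
2. 150.0ms @ 1/2 + 150.0ms (1/2)
3. 300.0ms @ 1 + 300.0ms (1)
4. 600.0ms @ 2 + 150.0ms (1/2)
5. 750.0ms @ 5/2 + 150.0ms (1/2)
6. 900.0ms @ 3 + 300.0ms (1)
7. 1200.0ms @ 4 + 75.0ms (1/4)
8. 1275.0ms @ 17/4 + 75.0ms (1/4)
9. 1350.0ms @ 9/2 + 150.0ms (1/2)
10. 1500.0ms @ 5 + 300.0ms (1)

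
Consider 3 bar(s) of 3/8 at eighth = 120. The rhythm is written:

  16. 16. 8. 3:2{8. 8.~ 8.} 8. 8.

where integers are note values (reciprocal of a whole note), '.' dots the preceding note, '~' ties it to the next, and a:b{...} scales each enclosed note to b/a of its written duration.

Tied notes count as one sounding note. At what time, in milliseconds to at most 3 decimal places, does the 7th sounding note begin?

note 7 onset = 15/2b = 3750.0ms

1. 0.0ms @ 0 + 375.0ms (3/4)
2. 375.0ms @ 3/4 + 375.0ms (3/4)
3. 750.0ms @ 3/2 + 750.0ms (3/2)
4. 1500.0ms @ 3 + 500.0ms (1)
5. 2000.0ms @ 4 + 1000.0ms (2)
6. 3000.0ms @ 6 + 750.0ms (3/2)
7. 3750.0ms @ 15/2 + 750.0ms (3/2)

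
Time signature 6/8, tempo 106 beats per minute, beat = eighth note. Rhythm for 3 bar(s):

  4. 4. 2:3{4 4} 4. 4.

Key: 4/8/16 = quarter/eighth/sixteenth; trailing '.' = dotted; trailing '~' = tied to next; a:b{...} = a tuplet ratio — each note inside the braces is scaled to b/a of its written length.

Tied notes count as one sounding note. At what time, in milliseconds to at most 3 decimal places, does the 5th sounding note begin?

1. 0.0ms @ 0 + 1698.113ms (3)
2. 1698.113ms @ 3 + 1698.113ms (3)
3. 3396.226ms @ 6 + 1698.113ms (3)
4. 5094.34ms @ 9 + 1698.113ms (3)
5. 6792.453ms @ 12 + 1698.113ms (3)
6. 8490.566ms @ 15 + 1698.113ms (3)

note 5 onset = 12b = 6792.453ms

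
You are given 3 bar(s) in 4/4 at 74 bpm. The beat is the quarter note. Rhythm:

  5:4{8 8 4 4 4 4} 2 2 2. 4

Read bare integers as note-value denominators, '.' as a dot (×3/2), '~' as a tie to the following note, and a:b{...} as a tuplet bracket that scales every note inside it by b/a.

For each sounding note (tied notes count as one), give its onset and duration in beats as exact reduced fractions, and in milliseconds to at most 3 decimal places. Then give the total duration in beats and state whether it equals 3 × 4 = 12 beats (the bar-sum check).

1) 0.0ms=0b +324.324ms=2/5b
2) 324.324ms=2/5b +324.324ms=2/5b
3) 648.649ms=4/5b +648.649ms=4/5b
4) 1297.297ms=8/5b +648.649ms=4/5b
5) 1945.946ms=12/5b +648.649ms=4/5b
6) 2594.595ms=16/5b +648.649ms=4/5b
7) 3243.243ms=4b +1621.622ms=2b
8) 4864.865ms=6b +1621.622ms=2b
9) 6486.486ms=8b +2432.432ms=3b
10) 8918.919ms=11b +810.811ms=1b
Σ=12b of 12 (74bpm 4/4) — PASS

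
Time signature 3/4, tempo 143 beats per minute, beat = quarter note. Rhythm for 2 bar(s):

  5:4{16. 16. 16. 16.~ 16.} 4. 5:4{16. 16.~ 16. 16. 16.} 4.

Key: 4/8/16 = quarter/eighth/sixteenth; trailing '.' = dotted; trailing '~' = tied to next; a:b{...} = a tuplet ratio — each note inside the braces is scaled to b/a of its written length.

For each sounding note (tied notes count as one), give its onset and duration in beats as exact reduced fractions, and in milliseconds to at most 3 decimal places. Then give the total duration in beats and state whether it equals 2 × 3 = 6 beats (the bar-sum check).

1) 0.0ms=0b +125.874ms=3/10b
2) 125.874ms=3/10b +125.874ms=3/10b
3) 251.748ms=3/5b +125.874ms=3/10b
4) 377.622ms=9/10b +251.748ms=3/5b
5) 629.371ms=3/2b +629.371ms=3/2b
6) 1258.741ms=3b +125.874ms=3/10b
7) 1384.615ms=33/10b +251.748ms=3/5b
8) 1636.364ms=39/10b +125.874ms=3/10b
9) 1762.238ms=21/5b +125.874ms=3/10b
10) 1888.112ms=9/2b +629.371ms=3/2b
Σ=6b of 6 (143bpm 3/4) — PASS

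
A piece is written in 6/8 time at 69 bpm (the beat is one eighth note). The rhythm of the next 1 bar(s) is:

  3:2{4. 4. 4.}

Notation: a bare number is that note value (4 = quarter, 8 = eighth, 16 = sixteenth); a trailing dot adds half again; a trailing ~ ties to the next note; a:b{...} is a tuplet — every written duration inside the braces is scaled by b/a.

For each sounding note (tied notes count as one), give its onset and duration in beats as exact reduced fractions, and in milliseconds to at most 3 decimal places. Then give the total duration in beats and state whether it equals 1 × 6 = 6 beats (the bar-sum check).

1) 0.0ms=0b +1739.13ms=2b
2) 1739.13ms=2b +1739.13ms=2b
3) 3478.261ms=4b +1739.13ms=2b
Σ=6b of 6 (69bpm 6/8) — PASS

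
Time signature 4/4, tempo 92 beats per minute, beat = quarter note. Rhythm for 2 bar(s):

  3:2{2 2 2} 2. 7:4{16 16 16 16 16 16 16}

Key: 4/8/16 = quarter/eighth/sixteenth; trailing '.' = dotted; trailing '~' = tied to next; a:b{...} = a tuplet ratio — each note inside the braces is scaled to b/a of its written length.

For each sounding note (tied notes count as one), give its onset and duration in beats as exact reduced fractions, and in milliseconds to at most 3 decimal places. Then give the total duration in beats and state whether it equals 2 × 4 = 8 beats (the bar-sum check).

1) 0.0ms=0b +869.565ms=4/3b
2) 869.565ms=4/3b +869.565ms=4/3b
3) 1739.13ms=8/3b +869.565ms=4/3b
4) 2608.696ms=4b +1956.522ms=3b
5) 4565.217ms=7b +93.168ms=1/7b
6) 4658.385ms=50/7b +93.168ms=1/7b
7) 4751.553ms=51/7b +93.168ms=1/7b
8) 4844.72ms=52/7b +93.168ms=1/7b
9) 4937.888ms=53/7b +93.168ms=1/7b
10) 5031.056ms=54/7b +93.168ms=1/7b
11) 5124.224ms=55/7b +93.168ms=1/7b
Σ=8b of 8 (92bpm 4/4) — PASS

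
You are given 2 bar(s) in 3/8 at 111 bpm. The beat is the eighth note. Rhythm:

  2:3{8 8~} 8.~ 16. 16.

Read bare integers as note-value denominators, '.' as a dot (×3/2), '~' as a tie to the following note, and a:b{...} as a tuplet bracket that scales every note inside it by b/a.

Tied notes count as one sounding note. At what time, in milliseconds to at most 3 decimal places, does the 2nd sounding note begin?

1. 0.0ms @ 0 + 810.811ms (3/2)
2. 810.811ms @ 3/2 + 2027.027ms (15/4)
3. 2837.838ms @ 21/4 + 405.405ms (3/4)

note 2 onset = 3/2b = 810.811ms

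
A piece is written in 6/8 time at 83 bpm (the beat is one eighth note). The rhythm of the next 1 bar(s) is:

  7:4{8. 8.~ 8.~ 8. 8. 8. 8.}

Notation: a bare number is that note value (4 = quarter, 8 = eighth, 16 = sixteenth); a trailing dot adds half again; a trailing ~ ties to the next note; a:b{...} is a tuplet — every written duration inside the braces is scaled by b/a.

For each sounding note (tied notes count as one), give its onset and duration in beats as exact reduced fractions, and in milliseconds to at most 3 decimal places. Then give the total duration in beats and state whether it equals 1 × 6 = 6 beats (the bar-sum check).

1) 0.0ms=0b +619.621ms=6/7b
2) 619.621ms=6/7b +1858.864ms=18/7b
3) 2478.485ms=24/7b +619.621ms=6/7b
4) 3098.107ms=30/7b +619.621ms=6/7b
5) 3717.728ms=36/7b +619.621ms=6/7b
Σ=6b of 6 (83bpm 6/8) — PASS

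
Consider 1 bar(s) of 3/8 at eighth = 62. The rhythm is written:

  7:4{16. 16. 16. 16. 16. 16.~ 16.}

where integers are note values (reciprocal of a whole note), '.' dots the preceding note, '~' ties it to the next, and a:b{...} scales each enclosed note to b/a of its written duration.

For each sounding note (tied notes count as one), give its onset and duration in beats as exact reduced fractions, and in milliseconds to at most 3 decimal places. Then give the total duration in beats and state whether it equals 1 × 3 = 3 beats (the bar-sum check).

1) 0.0ms=0b +414.747ms=3/7b
2) 414.747ms=3/7b +414.747ms=3/7b
3) 829.493ms=6/7b +414.747ms=3/7b
4) 1244.24ms=9/7b +414.747ms=3/7b
5) 1658.986ms=12/7b +414.747ms=3/7b
6) 2073.733ms=15/7b +829.493ms=6/7b
Σ=3b of 3 (62bpm 3/8) — PASS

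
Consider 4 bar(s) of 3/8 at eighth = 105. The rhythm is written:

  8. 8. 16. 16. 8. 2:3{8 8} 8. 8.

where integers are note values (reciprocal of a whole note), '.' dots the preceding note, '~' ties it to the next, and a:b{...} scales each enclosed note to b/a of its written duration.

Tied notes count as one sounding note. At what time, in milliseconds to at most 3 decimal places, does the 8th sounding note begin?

1. 0.0ms @ 0 + 857.143ms (3/2)
2. 857.143ms @ 3/2 + 857.143ms (3/2)
3. 1714.286ms @ 3 + 428.571ms (3/4)
4. 2142.857ms @ 15/4 + 428.571ms (3/4)
5. 2571.429ms @ 9/2 + 857.143ms (3/2)
6. 3428.571ms @ 6 + 857.143ms (3/2)
7. 4285.714ms @ 15/2 + 857.143ms (3/2)
8. 5142.857ms @ 9 + 857.143ms (3/2)
9. 6000.0ms @ 21/2 + 857.143ms (3/2)

note 8 onset = 9b = 5142.857ms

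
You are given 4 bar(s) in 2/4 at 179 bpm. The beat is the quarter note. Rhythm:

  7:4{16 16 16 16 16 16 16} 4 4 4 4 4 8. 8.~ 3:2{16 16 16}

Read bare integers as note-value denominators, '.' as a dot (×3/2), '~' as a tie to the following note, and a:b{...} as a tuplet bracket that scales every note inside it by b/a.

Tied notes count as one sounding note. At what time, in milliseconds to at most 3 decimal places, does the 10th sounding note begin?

1. 0.0ms @ 0 + 47.885ms (1/7)
2. 47.885ms @ 1/7 + 47.885ms (1/7)
3. 95.77ms @ 2/7 + 47.885ms (1/7)
4. 143.655ms @ 3/7 + 47.885ms (1/7)
5. 191.54ms @ 4/7 + 47.885ms (1/7)
6. 239.425ms @ 5/7 + 47.885ms (1/7)
7. 287.31ms @ 6/7 + 47.885ms (1/7)
8. 335.196ms @ 1 + 335.196ms (1)
9. 670.391ms @ 2 + 335.196ms (1)
10. 1005.587ms @ 3 + 335.196ms (1)
11. 1340.782ms @ 4 + 335.196ms (1)
12. 1675.978ms @ 5 + 335.196ms (1)
13. 2011.173ms @ 6 + 251.397ms (3/4)
14. 2262.57ms @ 27/4 + 307.263ms (11/12)
15. 2569.832ms @ 23/3 + 55.866ms (1/6)
16. 2625.698ms @ 47/6 + 55.866ms (1/6)

note 10 onset = 3b = 1005.587ms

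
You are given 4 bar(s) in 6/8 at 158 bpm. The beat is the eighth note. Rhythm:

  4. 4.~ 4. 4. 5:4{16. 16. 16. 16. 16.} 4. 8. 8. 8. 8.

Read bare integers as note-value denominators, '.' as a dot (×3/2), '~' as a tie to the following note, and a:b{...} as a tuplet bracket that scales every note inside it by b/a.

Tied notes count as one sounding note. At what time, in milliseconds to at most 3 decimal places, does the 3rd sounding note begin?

1. 0.0ms @ 0 + 1139.241ms (3)
2. 1139.241ms @ 3 + 2278.481ms (6)
3. 3417.722ms @ 9 + 1139.241ms (3)
4. 4556.962ms @ 12 + 227.848ms (3/5)
5. 4784.81ms @ 63/5 + 227.848ms (3/5)
6. 5012.658ms @ 66/5 + 227.848ms (3/5)
7. 5240.506ms @ 69/5 + 227.848ms (3/5)
8. 5468.354ms @ 72/5 + 227.848ms (3/5)
9. 5696.203ms @ 15 + 1139.241ms (3)
10. 6835.443ms @ 18 + 569.62ms (3/2)
11. 7405.063ms @ 39/2 + 569.62ms (3/2)
12. 7974.684ms @ 21 + 569.62ms (3/2)
13. 8544.304ms @ 45/2 + 569.62ms (3/2)

note 3 onset = 9b = 3417.722ms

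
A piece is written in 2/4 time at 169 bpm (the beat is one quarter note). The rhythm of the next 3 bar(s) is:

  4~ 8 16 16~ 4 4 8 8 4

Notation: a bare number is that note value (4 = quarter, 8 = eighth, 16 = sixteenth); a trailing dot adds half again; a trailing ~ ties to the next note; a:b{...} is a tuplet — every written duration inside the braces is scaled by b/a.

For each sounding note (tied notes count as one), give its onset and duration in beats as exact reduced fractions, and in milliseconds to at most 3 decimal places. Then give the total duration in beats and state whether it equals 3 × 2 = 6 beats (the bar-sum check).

1) 0.0ms=0b +532.544ms=3/2b
2) 532.544ms=3/2b +88.757ms=1/4b
3) 621.302ms=7/4b +443.787ms=5/4b
4) 1065.089ms=3b +355.03ms=1b
5) 1420.118ms=4b +177.515ms=1/2b
6) 1597.633ms=9/2b +177.515ms=1/2b
7) 1775.148ms=5b +355.03ms=1b
Σ=6b of 6 (169bpm 2/4) — PASS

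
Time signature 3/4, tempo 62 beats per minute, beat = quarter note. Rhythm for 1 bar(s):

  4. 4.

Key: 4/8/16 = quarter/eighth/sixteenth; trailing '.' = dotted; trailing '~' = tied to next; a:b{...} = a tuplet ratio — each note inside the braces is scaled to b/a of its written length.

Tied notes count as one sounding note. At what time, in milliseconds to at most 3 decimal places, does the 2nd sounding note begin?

note 2 onset = 3/2b = 1451.613ms

1. 0.0ms @ 0 + 1451.613ms (3/2)
2. 1451.613ms @ 3/2 + 1451.613ms (3/2)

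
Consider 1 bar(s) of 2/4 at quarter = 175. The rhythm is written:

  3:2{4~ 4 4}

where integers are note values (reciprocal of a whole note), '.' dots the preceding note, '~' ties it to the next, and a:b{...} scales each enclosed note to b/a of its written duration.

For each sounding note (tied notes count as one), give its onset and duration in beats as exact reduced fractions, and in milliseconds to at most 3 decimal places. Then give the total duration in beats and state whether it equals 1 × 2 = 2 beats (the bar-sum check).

1) 0.0ms=0b +457.143ms=4/3b
2) 457.143ms=4/3b +228.571ms=2/3b
Σ=2b of 2 (175bpm 2/4) — PASS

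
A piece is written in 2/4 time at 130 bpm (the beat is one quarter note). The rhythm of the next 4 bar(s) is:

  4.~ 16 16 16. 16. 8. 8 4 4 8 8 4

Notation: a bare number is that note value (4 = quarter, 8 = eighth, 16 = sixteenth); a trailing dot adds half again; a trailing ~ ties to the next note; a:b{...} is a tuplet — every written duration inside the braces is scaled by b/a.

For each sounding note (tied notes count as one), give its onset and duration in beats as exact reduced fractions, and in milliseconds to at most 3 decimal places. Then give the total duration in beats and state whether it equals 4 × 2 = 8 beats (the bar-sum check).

1) 0.0ms=0b +807.692ms=7/4b
2) 807.692ms=7/4b +115.385ms=1/4b
3) 923.077ms=2b +173.077ms=3/8b
4) 1096.154ms=19/8b +173.077ms=3/8b
5) 1269.231ms=11/4b +346.154ms=3/4b
6) 1615.385ms=7/2b +230.769ms=1/2b
7) 1846.154ms=4b +461.538ms=1b
8) 2307.692ms=5b +461.538ms=1b
9) 2769.231ms=6b +230.769ms=1/2b
10) 3000.0ms=13/2b +230.769ms=1/2b
11) 3230.769ms=7b +461.538ms=1b
Σ=8b of 8 (130bpm 2/4) — PASS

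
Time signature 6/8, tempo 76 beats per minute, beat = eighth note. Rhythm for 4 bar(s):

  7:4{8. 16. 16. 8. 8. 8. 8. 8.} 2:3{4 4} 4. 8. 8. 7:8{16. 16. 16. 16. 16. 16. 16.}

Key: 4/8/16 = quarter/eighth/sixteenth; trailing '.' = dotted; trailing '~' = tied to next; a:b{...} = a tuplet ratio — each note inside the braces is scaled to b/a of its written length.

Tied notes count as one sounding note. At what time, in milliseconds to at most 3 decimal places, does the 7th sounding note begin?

note 7 onset = 30/7b = 3383.459ms

1. 0.0ms @ 0 + 676.692ms (6/7)
2. 676.692ms @ 6/7 + 338.346ms (3/7)
3. 1015.038ms @ 9/7 + 338.346ms (3/7)
4. 1353.383ms @ 12/7 + 676.692ms (6/7)
5. 2030.075ms @ 18/7 + 676.692ms (6/7)
6. 2706.767ms @ 24/7 + 676.692ms (6/7)
7. 3383.459ms @ 30/7 + 676.692ms (6/7)
8. 4060.15ms @ 36/7 + 676.692ms (6/7)
9. 4736.842ms @ 6 + 2368.421ms (3)
10. 7105.263ms @ 9 + 2368.421ms (3)
11. 9473.684ms @ 12 + 2368.421ms (3)
12. 11842.105ms @ 15 + 1184.211ms (3/2)
13. 13026.316ms @ 33/2 + 1184.211ms (3/2)
14. 14210.526ms @ 18 + 676.692ms (6/7)
15. 14887.218ms @ 132/7 + 676.692ms (6/7)
16. 15563.91ms @ 138/7 + 676.692ms (6/7)
17. 16240.602ms @ 144/7 + 676.692ms (6/7)
18. 16917.293ms @ 150/7 + 676.692ms (6/7)
19. 17593.985ms @ 156/7 + 676.692ms (6/7)
20. 18270.677ms @ 162/7 + 676.692ms (6/7)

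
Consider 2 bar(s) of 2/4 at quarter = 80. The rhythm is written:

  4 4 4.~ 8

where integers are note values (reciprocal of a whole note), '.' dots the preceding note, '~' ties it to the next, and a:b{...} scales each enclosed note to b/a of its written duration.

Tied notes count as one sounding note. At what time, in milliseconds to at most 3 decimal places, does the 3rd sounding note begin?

note 3 onset = 2b = 1500.0ms

1. 0.0ms @ 0 + 750.0ms (1)
2. 750.0ms @ 1 + 750.0ms (1)
3. 1500.0ms @ 2 + 1500.0ms (2)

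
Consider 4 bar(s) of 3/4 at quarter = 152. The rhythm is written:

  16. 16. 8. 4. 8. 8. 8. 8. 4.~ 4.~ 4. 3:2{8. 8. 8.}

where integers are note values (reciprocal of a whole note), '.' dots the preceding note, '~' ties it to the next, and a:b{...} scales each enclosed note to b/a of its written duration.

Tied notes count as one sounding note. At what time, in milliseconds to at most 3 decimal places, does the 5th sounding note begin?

1. 0.0ms @ 0 + 148.026ms (3/8)
2. 148.026ms @ 3/8 + 148.026ms (3/8)
3. 296.053ms @ 3/4 + 296.053ms (3/4)
4. 592.105ms @ 3/2 + 592.105ms (3/2)
5. 1184.211ms @ 3 + 296.053ms (3/4)
6. 1480.263ms @ 15/4 + 296.053ms (3/4)
7. 1776.316ms @ 9/2 + 296.053ms (3/4)
8. 2072.368ms @ 21/4 + 296.053ms (3/4)
9. 2368.421ms @ 6 + 1776.316ms (9/2)
10. 4144.737ms @ 21/2 + 197.368ms (1/2)
11. 4342.105ms @ 11 + 197.368ms (1/2)
12. 4539.474ms @ 23/2 + 197.368ms (1/2)

note 5 onset = 3b = 1184.211ms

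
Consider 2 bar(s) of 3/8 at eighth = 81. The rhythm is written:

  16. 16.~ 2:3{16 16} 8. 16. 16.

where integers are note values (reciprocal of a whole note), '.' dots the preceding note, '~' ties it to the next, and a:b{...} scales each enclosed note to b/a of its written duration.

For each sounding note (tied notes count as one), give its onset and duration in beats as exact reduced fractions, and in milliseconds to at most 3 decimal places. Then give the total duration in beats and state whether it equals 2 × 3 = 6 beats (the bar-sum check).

1) 0.0ms=0b +555.556ms=3/4b
2) 555.556ms=3/4b +1111.111ms=3/2b
3) 1666.667ms=9/4b +555.556ms=3/4b
4) 2222.222ms=3b +1111.111ms=3/2b
5) 3333.333ms=9/2b +555.556ms=3/4b
6) 3888.889ms=21/4b +555.556ms=3/4b
Σ=6b of 6 (81bpm 3/8) — PASS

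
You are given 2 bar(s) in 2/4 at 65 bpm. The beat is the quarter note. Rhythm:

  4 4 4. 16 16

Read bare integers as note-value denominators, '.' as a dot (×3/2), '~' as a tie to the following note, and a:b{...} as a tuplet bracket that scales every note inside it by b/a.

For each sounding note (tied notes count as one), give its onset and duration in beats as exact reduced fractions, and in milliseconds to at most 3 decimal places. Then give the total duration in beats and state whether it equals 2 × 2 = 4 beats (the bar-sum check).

1) 0.0ms=0b +923.077ms=1b
2) 923.077ms=1b +923.077ms=1b
3) 1846.154ms=2b +1384.615ms=3/2b
4) 3230.769ms=7/2b +230.769ms=1/4b
5) 3461.538ms=15/4b +230.769ms=1/4b
Σ=4b of 4 (65bpm 2/4) — PASS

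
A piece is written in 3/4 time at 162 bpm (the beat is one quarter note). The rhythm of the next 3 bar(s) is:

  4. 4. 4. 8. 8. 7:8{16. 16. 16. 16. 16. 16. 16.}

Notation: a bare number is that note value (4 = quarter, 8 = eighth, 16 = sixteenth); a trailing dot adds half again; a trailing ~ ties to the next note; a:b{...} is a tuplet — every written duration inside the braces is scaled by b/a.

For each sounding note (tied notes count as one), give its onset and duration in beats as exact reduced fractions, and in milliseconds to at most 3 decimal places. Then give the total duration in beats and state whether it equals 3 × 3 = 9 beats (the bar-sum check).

1) 0.0ms=0b +555.556ms=3/2b
2) 555.556ms=3/2b +555.556ms=3/2b
3) 1111.111ms=3b +555.556ms=3/2b
4) 1666.667ms=9/2b +277.778ms=3/4b
5) 1944.444ms=21/4b +277.778ms=3/4b
6) 2222.222ms=6b +158.73ms=3/7b
7) 2380.952ms=45/7b +158.73ms=3/7b
8) 2539.683ms=48/7b +158.73ms=3/7b
9) 2698.413ms=51/7b +158.73ms=3/7b
10) 2857.143ms=54/7b +158.73ms=3/7b
11) 3015.873ms=57/7b +158.73ms=3/7b
12) 3174.603ms=60/7b +158.73ms=3/7b
Σ=9b of 9 (162bpm 3/4) — PASS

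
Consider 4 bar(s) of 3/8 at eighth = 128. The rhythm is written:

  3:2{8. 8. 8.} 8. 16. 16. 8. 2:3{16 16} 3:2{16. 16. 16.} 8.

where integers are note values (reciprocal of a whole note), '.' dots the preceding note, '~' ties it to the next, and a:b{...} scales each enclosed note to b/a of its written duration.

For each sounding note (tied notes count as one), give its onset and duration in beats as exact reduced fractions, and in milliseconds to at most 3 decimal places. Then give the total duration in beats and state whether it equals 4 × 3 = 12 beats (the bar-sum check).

1) 0.0ms=0b +468.75ms=1b
2) 468.75ms=1b +468.75ms=1b
3) 937.5ms=2b +468.75ms=1b
4) 1406.25ms=3b +703.125ms=3/2b
5) 2109.375ms=9/2b +351.562ms=3/4b
6) 2460.938ms=21/4b +351.562ms=3/4b
7) 2812.5ms=6b +703.125ms=3/2b
8) 3515.625ms=15/2b +351.562ms=3/4b
9) 3867.188ms=33/4b +351.562ms=3/4b
10) 4218.75ms=9b +234.375ms=1/2b
11) 4453.125ms=19/2b +234.375ms=1/2b
12) 4687.5ms=10b +234.375ms=1/2b
13) 4921.875ms=21/2b +703.125ms=3/2b
Σ=12b of 12 (128bpm 3/8) — PASS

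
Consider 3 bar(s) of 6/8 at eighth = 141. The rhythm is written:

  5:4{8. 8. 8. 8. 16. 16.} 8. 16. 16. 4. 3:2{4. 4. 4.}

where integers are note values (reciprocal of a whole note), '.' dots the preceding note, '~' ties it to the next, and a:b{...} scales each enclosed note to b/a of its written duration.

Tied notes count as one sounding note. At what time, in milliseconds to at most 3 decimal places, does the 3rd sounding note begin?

1. 0.0ms @ 0 + 510.638ms (6/5)
2. 510.638ms @ 6/5 + 510.638ms (6/5)
3. 1021.277ms @ 12/5 + 510.638ms (6/5)
4. 1531.915ms @ 18/5 + 510.638ms (6/5)
5. 2042.553ms @ 24/5 + 255.319ms (3/5)
6. 2297.872ms @ 27/5 + 255.319ms (3/5)
7. 2553.191ms @ 6 + 638.298ms (3/2)
8. 3191.489ms @ 15/2 + 319.149ms (3/4)
9. 3510.638ms @ 33/4 + 319.149ms (3/4)
10. 3829.787ms @ 9 + 1276.596ms (3)
11. 5106.383ms @ 12 + 851.064ms (2)
12. 5957.447ms @ 14 + 851.064ms (2)
13. 6808.511ms @ 16 + 851.064ms (2)

note 3 onset = 12/5b = 1021.277ms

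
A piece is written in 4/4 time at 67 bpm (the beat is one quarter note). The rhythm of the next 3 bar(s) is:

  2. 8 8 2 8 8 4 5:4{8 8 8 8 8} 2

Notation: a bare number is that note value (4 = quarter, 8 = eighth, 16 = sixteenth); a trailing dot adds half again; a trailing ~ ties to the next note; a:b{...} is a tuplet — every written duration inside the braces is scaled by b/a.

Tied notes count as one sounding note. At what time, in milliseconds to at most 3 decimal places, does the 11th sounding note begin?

1. 0.0ms @ 0 + 2686.567ms (3)
2. 2686.567ms @ 3 + 447.761ms (1/2)
3. 3134.328ms @ 7/2 + 447.761ms (1/2)
4. 3582.09ms @ 4 + 1791.045ms (2)
5. 5373.134ms @ 6 + 447.761ms (1/2)
6. 5820.896ms @ 13/2 + 447.761ms (1/2)
7. 6268.657ms @ 7 + 895.522ms (1)
8. 7164.179ms @ 8 + 358.209ms (2/5)
9. 7522.388ms @ 42/5 + 358.209ms (2/5)
10. 7880.597ms @ 44/5 + 358.209ms (2/5)
11. 8238.806ms @ 46/5 + 358.209ms (2/5)
12. 8597.015ms @ 48/5 + 358.209ms (2/5)
13. 8955.224ms @ 10 + 1791.045ms (2)

note 11 onset = 46/5b = 8238.806ms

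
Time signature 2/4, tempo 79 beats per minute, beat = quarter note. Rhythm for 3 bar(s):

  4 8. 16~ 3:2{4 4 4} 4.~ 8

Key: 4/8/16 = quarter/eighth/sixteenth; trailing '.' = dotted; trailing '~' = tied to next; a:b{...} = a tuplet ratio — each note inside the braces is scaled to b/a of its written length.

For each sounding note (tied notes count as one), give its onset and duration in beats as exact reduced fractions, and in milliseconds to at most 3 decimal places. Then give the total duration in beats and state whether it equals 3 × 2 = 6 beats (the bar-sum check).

1) 0.0ms=0b +759.494ms=1b
2) 759.494ms=1b +569.62ms=3/4b
3) 1329.114ms=7/4b +696.203ms=11/12b
4) 2025.316ms=8/3b +506.329ms=2/3b
5) 2531.646ms=10/3b +506.329ms=2/3b
6) 3037.975ms=4b +1518.987ms=2b
Σ=6b of 6 (79bpm 2/4) — PASS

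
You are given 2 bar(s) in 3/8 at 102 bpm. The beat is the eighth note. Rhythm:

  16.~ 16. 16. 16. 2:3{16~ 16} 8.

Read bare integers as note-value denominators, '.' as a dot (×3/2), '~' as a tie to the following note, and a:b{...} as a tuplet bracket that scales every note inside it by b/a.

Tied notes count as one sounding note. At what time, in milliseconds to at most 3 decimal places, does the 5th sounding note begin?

1. 0.0ms @ 0 + 882.353ms (3/2)
2. 882.353ms @ 3/2 + 441.176ms (3/4)
3. 1323.529ms @ 9/4 + 441.176ms (3/4)
4. 1764.706ms @ 3 + 882.353ms (3/2)
5. 2647.059ms @ 9/2 + 882.353ms (3/2)

note 5 onset = 9/2b = 2647.059ms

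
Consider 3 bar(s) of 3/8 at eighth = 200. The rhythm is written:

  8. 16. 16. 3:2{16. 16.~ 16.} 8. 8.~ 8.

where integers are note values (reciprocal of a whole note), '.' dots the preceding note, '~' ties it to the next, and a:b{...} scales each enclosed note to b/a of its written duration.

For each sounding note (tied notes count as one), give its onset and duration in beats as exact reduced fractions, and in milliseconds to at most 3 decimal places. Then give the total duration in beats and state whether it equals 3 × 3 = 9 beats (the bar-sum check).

1) 0.0ms=0b +450.0ms=3/2b
2) 450.0ms=3/2b +225.0ms=3/4b
3) 675.0ms=9/4b +225.0ms=3/4b
4) 900.0ms=3b +150.0ms=1/2b
5) 1050.0ms=7/2b +300.0ms=1b
6) 1350.0ms=9/2b +450.0ms=3/2b
7) 1800.0ms=6b +900.0ms=3b
Σ=9b of 9 (200bpm 3/8) — PASS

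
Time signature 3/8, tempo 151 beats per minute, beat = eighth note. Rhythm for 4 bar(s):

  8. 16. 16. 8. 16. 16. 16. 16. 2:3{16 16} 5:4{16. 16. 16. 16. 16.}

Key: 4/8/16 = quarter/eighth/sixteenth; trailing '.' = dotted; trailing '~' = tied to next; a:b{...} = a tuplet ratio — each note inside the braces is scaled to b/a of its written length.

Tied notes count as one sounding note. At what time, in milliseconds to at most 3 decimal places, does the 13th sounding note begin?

note 13 onset = 51/5b = 4052.98ms

1. 0.0ms @ 0 + 596.026ms (3/2)
2. 596.026ms @ 3/2 + 298.013ms (3/4)
3. 894.04ms @ 9/4 + 298.013ms (3/4)
4. 1192.053ms @ 3 + 596.026ms (3/2)
5. 1788.079ms @ 9/2 + 298.013ms (3/4)
6. 2086.093ms @ 21/4 + 298.013ms (3/4)
7. 2384.106ms @ 6 + 298.013ms (3/4)
8. 2682.119ms @ 27/4 + 298.013ms (3/4)
9. 2980.132ms @ 15/2 + 298.013ms (3/4)
10. 3278.146ms @ 33/4 + 298.013ms (3/4)
11. 3576.159ms @ 9 + 238.411ms (3/5)
12. 3814.57ms @ 48/5 + 238.411ms (3/5)
13. 4052.98ms @ 51/5 + 238.411ms (3/5)
14. 4291.391ms @ 54/5 + 238.411ms (3/5)
15. 4529.801ms @ 57/5 + 238.411ms (3/5)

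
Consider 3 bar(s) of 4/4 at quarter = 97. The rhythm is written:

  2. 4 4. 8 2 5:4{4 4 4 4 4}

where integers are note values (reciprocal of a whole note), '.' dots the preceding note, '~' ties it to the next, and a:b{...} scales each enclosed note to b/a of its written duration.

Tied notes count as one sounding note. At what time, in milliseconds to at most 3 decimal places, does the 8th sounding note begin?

note 8 onset = 48/5b = 5938.144ms

1. 0.0ms @ 0 + 1855.67ms (3)
2. 1855.67ms @ 3 + 618.557ms (1)
3. 2474.227ms @ 4 + 927.835ms (3/2)
4. 3402.062ms @ 11/2 + 309.278ms (1/2)
5. 3711.34ms @ 6 + 1237.113ms (2)
6. 4948.454ms @ 8 + 494.845ms (4/5)
7. 5443.299ms @ 44/5 + 494.845ms (4/5)
8. 5938.144ms @ 48/5 + 494.845ms (4/5)
9. 6432.99ms @ 52/5 + 494.845ms (4/5)
10. 6927.835ms @ 56/5 + 494.845ms (4/5)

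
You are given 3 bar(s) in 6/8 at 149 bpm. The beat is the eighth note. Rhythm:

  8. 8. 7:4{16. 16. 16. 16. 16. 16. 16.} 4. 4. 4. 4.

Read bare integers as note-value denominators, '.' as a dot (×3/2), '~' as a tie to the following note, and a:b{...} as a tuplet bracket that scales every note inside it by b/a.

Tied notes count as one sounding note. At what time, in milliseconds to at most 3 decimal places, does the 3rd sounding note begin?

note 3 onset = 3b = 1208.054ms

1. 0.0ms @ 0 + 604.027ms (3/2)
2. 604.027ms @ 3/2 + 604.027ms (3/2)
3. 1208.054ms @ 3 + 172.579ms (3/7)
4. 1380.633ms @ 24/7 + 172.579ms (3/7)
5. 1553.212ms @ 27/7 + 172.579ms (3/7)
6. 1725.791ms @ 30/7 + 172.579ms (3/7)
7. 1898.37ms @ 33/7 + 172.579ms (3/7)
8. 2070.949ms @ 36/7 + 172.579ms (3/7)
9. 2243.528ms @ 39/7 + 172.579ms (3/7)
10. 2416.107ms @ 6 + 1208.054ms (3)
11. 3624.161ms @ 9 + 1208.054ms (3)
12. 4832.215ms @ 12 + 1208.054ms (3)
13. 6040.268ms @ 15 + 1208.054ms (3)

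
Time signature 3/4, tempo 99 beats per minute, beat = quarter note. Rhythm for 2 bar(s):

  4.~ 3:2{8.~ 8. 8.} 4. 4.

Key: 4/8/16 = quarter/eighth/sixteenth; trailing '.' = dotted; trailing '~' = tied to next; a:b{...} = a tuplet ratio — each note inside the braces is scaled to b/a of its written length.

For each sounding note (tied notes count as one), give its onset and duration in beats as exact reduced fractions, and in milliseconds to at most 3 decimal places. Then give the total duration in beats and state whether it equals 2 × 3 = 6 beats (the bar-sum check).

1) 0.0ms=0b +1515.152ms=5/2b
2) 1515.152ms=5/2b +303.03ms=1/2b
3) 1818.182ms=3b +909.091ms=3/2b
4) 2727.273ms=9/2b +909.091ms=3/2b
Σ=6b of 6 (99bpm 3/4) — PASS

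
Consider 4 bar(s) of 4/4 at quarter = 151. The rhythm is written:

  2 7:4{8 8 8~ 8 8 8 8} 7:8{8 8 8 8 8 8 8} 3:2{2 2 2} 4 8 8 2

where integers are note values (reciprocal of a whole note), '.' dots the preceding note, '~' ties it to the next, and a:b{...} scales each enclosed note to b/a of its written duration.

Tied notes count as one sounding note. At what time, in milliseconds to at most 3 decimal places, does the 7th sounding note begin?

note 7 onset = 26/7b = 1475.875ms

1. 0.0ms @ 0 + 794.702ms (2)
2. 794.702ms @ 2 + 113.529ms (2/7)
3. 908.231ms @ 16/7 + 113.529ms (2/7)
4. 1021.76ms @ 18/7 + 227.058ms (4/7)
5. 1248.817ms @ 22/7 + 113.529ms (2/7)
6. 1362.346ms @ 24/7 + 113.529ms (2/7)
7. 1475.875ms @ 26/7 + 113.529ms (2/7)
8. 1589.404ms @ 4 + 227.058ms (4/7)
9. 1816.462ms @ 32/7 + 227.058ms (4/7)
10. 2043.519ms @ 36/7 + 227.058ms (4/7)
11. 2270.577ms @ 40/7 + 227.058ms (4/7)
12. 2497.635ms @ 44/7 + 227.058ms (4/7)
13. 2724.693ms @ 48/7 + 227.058ms (4/7)
14. 2951.75ms @ 52/7 + 227.058ms (4/7)
15. 3178.808ms @ 8 + 529.801ms (4/3)
16. 3708.609ms @ 28/3 + 529.801ms (4/3)
17. 4238.411ms @ 32/3 + 529.801ms (4/3)
18. 4768.212ms @ 12 + 397.351ms (1)
19. 5165.563ms @ 13 + 198.675ms (1/2)
20. 5364.238ms @ 27/2 + 198.675ms (1/2)
21. 5562.914ms @ 14 + 794.702ms (2)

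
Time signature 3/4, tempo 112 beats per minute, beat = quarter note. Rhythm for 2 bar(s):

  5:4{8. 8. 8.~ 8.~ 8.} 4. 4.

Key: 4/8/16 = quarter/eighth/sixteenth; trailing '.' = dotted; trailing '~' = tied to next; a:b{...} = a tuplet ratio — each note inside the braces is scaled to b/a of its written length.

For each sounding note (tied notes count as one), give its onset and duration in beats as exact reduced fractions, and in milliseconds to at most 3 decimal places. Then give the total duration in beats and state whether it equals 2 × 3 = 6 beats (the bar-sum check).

1) 0.0ms=0b +321.429ms=3/5b
2) 321.429ms=3/5b +321.429ms=3/5b
3) 642.857ms=6/5b +964.286ms=9/5b
4) 1607.143ms=3b +803.571ms=3/2b
5) 2410.714ms=9/2b +803.571ms=3/2b
Σ=6b of 6 (112bpm 3/4) — PASS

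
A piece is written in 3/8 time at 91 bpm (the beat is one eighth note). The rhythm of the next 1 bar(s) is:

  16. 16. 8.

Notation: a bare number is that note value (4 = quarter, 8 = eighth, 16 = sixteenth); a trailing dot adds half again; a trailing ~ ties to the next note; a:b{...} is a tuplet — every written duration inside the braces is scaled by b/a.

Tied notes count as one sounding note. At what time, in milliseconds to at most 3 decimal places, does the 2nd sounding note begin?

1. 0.0ms @ 0 + 494.505ms (3/4)
2. 494.505ms @ 3/4 + 494.505ms (3/4)
3. 989.011ms @ 3/2 + 989.011ms (3/2)

note 2 onset = 3/4b = 494.505ms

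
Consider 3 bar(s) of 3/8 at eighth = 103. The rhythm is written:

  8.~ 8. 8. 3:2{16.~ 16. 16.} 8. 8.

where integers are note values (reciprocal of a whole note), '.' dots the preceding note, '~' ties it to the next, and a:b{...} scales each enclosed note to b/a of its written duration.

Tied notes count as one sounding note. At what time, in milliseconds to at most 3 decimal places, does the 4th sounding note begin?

1. 0.0ms @ 0 + 1747.573ms (3)
2. 1747.573ms @ 3 + 873.786ms (3/2)
3. 2621.359ms @ 9/2 + 582.524ms (1)
4. 3203.883ms @ 11/2 + 291.262ms (1/2)
5. 3495.146ms @ 6 + 873.786ms (3/2)
6. 4368.932ms @ 15/2 + 873.786ms (3/2)

note 4 onset = 11/2b = 3203.883ms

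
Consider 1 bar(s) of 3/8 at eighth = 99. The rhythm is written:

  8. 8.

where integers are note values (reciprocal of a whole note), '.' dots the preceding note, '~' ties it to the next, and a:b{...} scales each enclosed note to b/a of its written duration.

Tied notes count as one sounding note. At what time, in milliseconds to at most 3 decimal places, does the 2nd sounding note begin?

1. 0.0ms @ 0 + 909.091ms (3/2)
2. 909.091ms @ 3/2 + 909.091ms (3/2)

note 2 onset = 3/2b = 909.091ms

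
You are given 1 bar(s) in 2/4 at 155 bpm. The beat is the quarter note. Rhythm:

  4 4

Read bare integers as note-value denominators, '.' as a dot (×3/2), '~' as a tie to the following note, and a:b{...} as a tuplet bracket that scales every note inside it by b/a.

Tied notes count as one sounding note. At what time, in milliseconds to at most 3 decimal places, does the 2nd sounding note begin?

note 2 onset = 1b = 387.097ms

1. 0.0ms @ 0 + 387.097ms (1)
2. 387.097ms @ 1 + 387.097ms (1)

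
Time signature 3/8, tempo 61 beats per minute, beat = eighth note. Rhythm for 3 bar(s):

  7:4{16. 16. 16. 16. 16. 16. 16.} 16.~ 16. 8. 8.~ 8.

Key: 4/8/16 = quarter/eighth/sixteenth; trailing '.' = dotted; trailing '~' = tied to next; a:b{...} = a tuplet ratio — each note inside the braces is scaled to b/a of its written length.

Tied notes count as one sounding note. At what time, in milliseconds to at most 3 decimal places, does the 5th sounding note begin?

note 5 onset = 12/7b = 1686.183ms

1. 0.0ms @ 0 + 421.546ms (3/7)
2. 421.546ms @ 3/7 + 421.546ms (3/7)
3. 843.091ms @ 6/7 + 421.546ms (3/7)
4. 1264.637ms @ 9/7 + 421.546ms (3/7)
5. 1686.183ms @ 12/7 + 421.546ms (3/7)
6. 2107.728ms @ 15/7 + 421.546ms (3/7)
7. 2529.274ms @ 18/7 + 421.546ms (3/7)
8. 2950.82ms @ 3 + 1475.41ms (3/2)
9. 4426.23ms @ 9/2 + 1475.41ms (3/2)
10. 5901.639ms @ 6 + 2950.82ms (3)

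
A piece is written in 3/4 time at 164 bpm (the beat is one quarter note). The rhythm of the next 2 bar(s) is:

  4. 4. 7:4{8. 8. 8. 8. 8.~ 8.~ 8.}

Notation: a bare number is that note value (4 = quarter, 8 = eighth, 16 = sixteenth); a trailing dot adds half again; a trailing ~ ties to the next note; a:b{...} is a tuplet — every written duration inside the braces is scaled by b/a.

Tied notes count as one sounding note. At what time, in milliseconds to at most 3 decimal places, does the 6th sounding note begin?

note 6 onset = 30/7b = 1567.944ms

1. 0.0ms @ 0 + 548.78ms (3/2)
2. 548.78ms @ 3/2 + 548.78ms (3/2)
3. 1097.561ms @ 3 + 156.794ms (3/7)
4. 1254.355ms @ 24/7 + 156.794ms (3/7)
5. 1411.15ms @ 27/7 + 156.794ms (3/7)
6. 1567.944ms @ 30/7 + 156.794ms (3/7)
7. 1724.739ms @ 33/7 + 470.383ms (9/7)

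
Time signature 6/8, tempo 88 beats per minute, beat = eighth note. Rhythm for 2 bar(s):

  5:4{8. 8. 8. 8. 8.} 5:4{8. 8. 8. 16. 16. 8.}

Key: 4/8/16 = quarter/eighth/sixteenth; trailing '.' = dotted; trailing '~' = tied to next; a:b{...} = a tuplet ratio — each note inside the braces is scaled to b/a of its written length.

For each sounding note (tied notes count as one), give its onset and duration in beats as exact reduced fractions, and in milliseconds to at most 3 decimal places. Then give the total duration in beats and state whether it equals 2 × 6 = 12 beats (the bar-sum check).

1) 0.0ms=0b +818.182ms=6/5b
2) 818.182ms=6/5b +818.182ms=6/5b
3) 1636.364ms=12/5b +818.182ms=6/5b
4) 2454.545ms=18/5b +818.182ms=6/5b
5) 3272.727ms=24/5b +818.182ms=6/5b
6) 4090.909ms=6b +818.182ms=6/5b
7) 4909.091ms=36/5b +818.182ms=6/5b
8) 5727.273ms=42/5b +818.182ms=6/5b
9) 6545.455ms=48/5b +409.091ms=3/5b
10) 6954.545ms=51/5b +409.091ms=3/5b
11) 7363.636ms=54/5b +818.182ms=6/5b
Σ=12b of 12 (88bpm 6/8) — PASS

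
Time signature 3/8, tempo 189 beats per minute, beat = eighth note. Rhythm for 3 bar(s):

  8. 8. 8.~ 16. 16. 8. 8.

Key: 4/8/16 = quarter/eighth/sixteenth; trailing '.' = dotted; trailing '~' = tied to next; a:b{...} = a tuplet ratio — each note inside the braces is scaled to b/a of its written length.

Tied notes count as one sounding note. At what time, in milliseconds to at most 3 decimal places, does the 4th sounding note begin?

note 4 onset = 21/4b = 1666.667ms

1. 0.0ms @ 0 + 476.19ms (3/2)
2. 476.19ms @ 3/2 + 476.19ms (3/2)
3. 952.381ms @ 3 + 714.286ms (9/4)
4. 1666.667ms @ 21/4 + 238.095ms (3/4)
5. 1904.762ms @ 6 + 476.19ms (3/2)
6. 2380.952ms @ 15/2 + 476.19ms (3/2)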